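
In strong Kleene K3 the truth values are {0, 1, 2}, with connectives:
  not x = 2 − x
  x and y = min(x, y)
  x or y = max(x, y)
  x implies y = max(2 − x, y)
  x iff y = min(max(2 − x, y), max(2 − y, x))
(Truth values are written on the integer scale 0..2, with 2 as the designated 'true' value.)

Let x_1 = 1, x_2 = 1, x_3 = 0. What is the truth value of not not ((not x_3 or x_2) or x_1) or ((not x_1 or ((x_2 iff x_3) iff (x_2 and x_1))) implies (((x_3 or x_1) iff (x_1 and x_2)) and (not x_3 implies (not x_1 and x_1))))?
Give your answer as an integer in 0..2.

2

not x_3 = not 0 = 2
not x_3 or x_2 = 2 or 1 = 2
(not x_3 or x_2) or x_1 = 2 or 1 = 2
not ((not x_3 or x_2) or x_1) = not 2 = 0
not not ((not x_3 or x_2) or x_1) = not 0 = 2
not x_1 = not 1 = 1
x_2 iff x_3 = 1 iff 0 = 1
x_2 and x_1 = 1 and 1 = 1
(x_2 iff x_3) iff (x_2 and x_1) = 1 iff 1 = 1
not x_1 or ((x_2 iff x_3) iff (x_2 and x_1)) = 1 or 1 = 1
x_3 or x_1 = 0 or 1 = 1
x_1 and x_2 = 1 and 1 = 1
(x_3 or x_1) iff (x_1 and x_2) = 1 iff 1 = 1
not x_3 = not 0 = 2
not x_1 = not 1 = 1
not x_1 and x_1 = 1 and 1 = 1
not x_3 implies (not x_1 and x_1) = 2 implies 1 = 1
((x_3 or x_1) iff (x_1 and x_2)) and (not x_3 implies (not x_1 and x_1)) = 1 and 1 = 1
(not x_1 or ((x_2 iff x_3) iff (x_2 and x_1))) implies (((x_3 or x_1) iff (x_1 and x_2)) and (not x_3 implies (not x_1 and x_1))) = 1 implies 1 = 1
not not ((not x_3 or x_2) or x_1) or ((not x_1 or ((x_2 iff x_3) iff (x_2 and x_1))) implies (((x_3 or x_1) iff (x_1 and x_2)) and (not x_3 implies (not x_1 and x_1)))) = 2 or 1 = 2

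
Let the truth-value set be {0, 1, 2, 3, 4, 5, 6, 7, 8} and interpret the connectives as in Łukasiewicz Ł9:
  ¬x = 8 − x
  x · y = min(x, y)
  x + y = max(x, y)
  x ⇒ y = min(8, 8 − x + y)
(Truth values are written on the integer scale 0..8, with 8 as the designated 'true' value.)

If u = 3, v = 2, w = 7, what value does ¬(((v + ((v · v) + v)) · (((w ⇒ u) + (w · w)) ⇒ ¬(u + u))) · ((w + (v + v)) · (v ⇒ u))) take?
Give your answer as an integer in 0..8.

v · v = 2 · 2 = 2
(v · v) + v = 2 + 2 = 2
v + ((v · v) + v) = 2 + 2 = 2
w ⇒ u = 7 ⇒ 3 = 4
w · w = 7 · 7 = 7
(w ⇒ u) + (w · w) = 4 + 7 = 7
u + u = 3 + 3 = 3
¬(u + u) = ¬3 = 5
((w ⇒ u) + (w · w)) ⇒ ¬(u + u) = 7 ⇒ 5 = 6
(v + ((v · v) + v)) · (((w ⇒ u) + (w · w)) ⇒ ¬(u + u)) = 2 · 6 = 2
v + v = 2 + 2 = 2
w + (v + v) = 7 + 2 = 7
v ⇒ u = 2 ⇒ 3 = 8
(w + (v + v)) · (v ⇒ u) = 7 · 8 = 7
((v + ((v · v) + v)) · (((w ⇒ u) + (w · w)) ⇒ ¬(u + u))) · ((w + (v + v)) · (v ⇒ u)) = 2 · 7 = 2
¬(((v + ((v · v) + v)) · (((w ⇒ u) + (w · w)) ⇒ ¬(u + u))) · ((w + (v + v)) · (v ⇒ u))) = ¬2 = 6

6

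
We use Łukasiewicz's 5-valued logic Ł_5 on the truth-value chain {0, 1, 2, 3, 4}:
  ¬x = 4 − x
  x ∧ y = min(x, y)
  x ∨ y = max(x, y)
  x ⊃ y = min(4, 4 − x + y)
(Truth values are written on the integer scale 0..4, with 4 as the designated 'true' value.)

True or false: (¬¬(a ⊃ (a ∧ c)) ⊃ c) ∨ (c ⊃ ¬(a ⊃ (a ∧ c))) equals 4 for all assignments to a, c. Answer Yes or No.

No

Counterexample: take a = 0, c = 1.
a ∧ c = 0 ∧ 1 = 0
a ⊃ (a ∧ c) = 0 ⊃ 0 = 4
¬(a ⊃ (a ∧ c)) = ¬4 = 0
¬¬(a ⊃ (a ∧ c)) = ¬0 = 4
¬¬(a ⊃ (a ∧ c)) ⊃ c = 4 ⊃ 1 = 1
a ∧ c = 0 ∧ 1 = 0
a ⊃ (a ∧ c) = 0 ⊃ 0 = 4
¬(a ⊃ (a ∧ c)) = ¬4 = 0
c ⊃ ¬(a ⊃ (a ∧ c)) = 1 ⊃ 0 = 3
(¬¬(a ⊃ (a ∧ c)) ⊃ c) ∨ (c ⊃ ¬(a ⊃ (a ∧ c))) = 1 ∨ 3 = 3
This gives 3 ≠ 4.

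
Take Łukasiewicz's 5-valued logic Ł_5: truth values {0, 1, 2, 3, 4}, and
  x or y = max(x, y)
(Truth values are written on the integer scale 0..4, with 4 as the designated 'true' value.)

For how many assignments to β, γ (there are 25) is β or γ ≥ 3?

value 4: 9 assignments (counts)
value 3: 7 assignments (counts)
value 2: 5 assignments
value 1: 3 assignments
value 0: 1 assignment
So 16 of the 25 assignments meet the threshold.

16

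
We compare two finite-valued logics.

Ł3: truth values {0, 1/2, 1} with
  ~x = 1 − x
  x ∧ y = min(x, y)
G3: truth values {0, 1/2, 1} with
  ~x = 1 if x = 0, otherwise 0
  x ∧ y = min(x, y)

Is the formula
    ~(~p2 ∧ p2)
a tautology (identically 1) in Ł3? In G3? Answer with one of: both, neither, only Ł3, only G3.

only G3

In Ł3: at p2 = 1/2 the value is 1/2 — not a tautology.
In G3: every assignment gives 1 — tautology.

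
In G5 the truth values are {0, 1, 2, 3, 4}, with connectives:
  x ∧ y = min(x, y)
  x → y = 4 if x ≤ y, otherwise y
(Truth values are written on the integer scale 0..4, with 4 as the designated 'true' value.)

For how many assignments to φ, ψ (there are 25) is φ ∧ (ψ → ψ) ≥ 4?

value 4: 5 assignments (counts)
value 3: 5 assignments
value 2: 5 assignments
value 1: 5 assignments
value 0: 5 assignments
So 5 of the 25 assignments meet the threshold.

5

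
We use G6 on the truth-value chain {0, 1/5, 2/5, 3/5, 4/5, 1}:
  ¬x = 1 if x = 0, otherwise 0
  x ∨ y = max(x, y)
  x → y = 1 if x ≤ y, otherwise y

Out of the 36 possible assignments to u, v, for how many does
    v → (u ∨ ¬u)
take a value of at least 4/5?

value 1: 26 assignments (counts)
value 4/5: 1 assignment (counts)
value 3/5: 2 assignments
value 2/5: 3 assignments
value 1/5: 4 assignments
So 27 of the 36 assignments meet the threshold.

27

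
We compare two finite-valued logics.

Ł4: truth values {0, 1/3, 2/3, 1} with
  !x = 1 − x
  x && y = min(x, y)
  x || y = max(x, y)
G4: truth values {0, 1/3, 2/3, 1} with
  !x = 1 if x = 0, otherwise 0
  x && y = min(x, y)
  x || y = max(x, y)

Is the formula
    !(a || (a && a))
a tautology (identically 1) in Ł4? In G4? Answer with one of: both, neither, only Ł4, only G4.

neither

In Ł4: at a = 1/3 the value is 2/3 — not a tautology.
In G4: at a = 1/3 the value is 0 — not a tautology.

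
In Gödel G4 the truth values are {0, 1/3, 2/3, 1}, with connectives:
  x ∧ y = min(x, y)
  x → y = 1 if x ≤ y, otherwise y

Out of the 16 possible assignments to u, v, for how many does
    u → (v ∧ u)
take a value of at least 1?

10

u = 0, v = 0 ↦ 1  ≥
u = 0, v = 1/3 ↦ 1  ≥
u = 0, v = 2/3 ↦ 1  ≥
u = 0, v = 1 ↦ 1  ≥
u = 1/3, v = 0 ↦ 0  <
u = 1/3, v = 1/3 ↦ 1  ≥
u = 1/3, v = 2/3 ↦ 1  ≥
u = 1/3, v = 1 ↦ 1  ≥
u = 2/3, v = 0 ↦ 0  <
u = 2/3, v = 1/3 ↦ 1/3  <
u = 2/3, v = 2/3 ↦ 1  ≥
u = 2/3, v = 1 ↦ 1  ≥
u = 1, v = 0 ↦ 0  <
u = 1, v = 1/3 ↦ 1/3  <
u = 1, v = 2/3 ↦ 2/3  <
u = 1, v = 1 ↦ 1  ≥
So 10 of the 16 assignments meet the threshold.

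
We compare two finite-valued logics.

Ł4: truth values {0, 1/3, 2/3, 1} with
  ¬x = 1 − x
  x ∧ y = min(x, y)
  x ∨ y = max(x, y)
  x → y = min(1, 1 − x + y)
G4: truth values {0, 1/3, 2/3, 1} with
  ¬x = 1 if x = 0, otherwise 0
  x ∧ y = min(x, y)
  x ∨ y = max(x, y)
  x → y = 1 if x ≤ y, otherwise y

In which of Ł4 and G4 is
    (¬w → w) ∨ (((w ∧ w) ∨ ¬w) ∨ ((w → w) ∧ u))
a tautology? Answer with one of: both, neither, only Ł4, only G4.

only G4

In Ł4: at u = 0, w = 1/3 the value is 2/3 — not a tautology.
In G4: every assignment gives 1 — tautology.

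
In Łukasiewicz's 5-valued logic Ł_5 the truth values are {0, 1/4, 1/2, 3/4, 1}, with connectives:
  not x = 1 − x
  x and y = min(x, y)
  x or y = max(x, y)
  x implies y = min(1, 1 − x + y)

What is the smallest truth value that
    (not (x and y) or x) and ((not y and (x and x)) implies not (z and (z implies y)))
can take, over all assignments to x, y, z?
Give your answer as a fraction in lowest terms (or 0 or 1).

Take x = 1/2, y = 1/2, z = 0:
x and y = 1/2 and 1/2 = 1/2
not (x and y) = not 1/2 = 1/2
not (x and y) or x = 1/2 or 1/2 = 1/2
not y = not 1/2 = 1/2
x and x = 1/2 and 1/2 = 1/2
not y and (x and x) = 1/2 and 1/2 = 1/2
z implies y = 0 implies 1/2 = 1
z and (z implies y) = 0 and 1 = 0
not (z and (z implies y)) = not 0 = 1
(not y and (x and x)) implies not (z and (z implies y)) = 1/2 implies 1 = 1
(not (x and y) or x) and ((not y and (x and x)) implies not (z and (z implies y))) = 1/2 and 1 = 1/2
No assignment yields a value below 1/2, so this is the minimum.

1/2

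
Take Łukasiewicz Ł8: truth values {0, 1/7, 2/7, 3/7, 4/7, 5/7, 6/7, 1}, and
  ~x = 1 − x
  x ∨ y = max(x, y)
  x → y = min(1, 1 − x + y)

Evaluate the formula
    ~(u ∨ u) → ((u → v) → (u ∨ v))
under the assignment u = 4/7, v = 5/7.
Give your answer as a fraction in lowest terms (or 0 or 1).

1

u ∨ u = 4/7 ∨ 4/7 = 4/7
~(u ∨ u) = ~4/7 = 3/7
u → v = 4/7 → 5/7 = 1
u ∨ v = 4/7 ∨ 5/7 = 5/7
(u → v) → (u ∨ v) = 1 → 5/7 = 5/7
~(u ∨ u) → ((u → v) → (u ∨ v)) = 3/7 → 5/7 = 1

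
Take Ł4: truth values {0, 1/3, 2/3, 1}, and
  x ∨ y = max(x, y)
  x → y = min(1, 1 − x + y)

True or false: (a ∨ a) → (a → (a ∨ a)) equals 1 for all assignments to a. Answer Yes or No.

a = 0 ↦ 1
a = 1/3 ↦ 1
a = 2/3 ↦ 1
a = 1 ↦ 1
Every assignment gives a value ≥ 1.

Yes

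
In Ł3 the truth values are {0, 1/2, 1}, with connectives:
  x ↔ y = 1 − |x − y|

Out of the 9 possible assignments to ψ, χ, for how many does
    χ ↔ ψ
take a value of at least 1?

ψ = 0, χ = 0 ↦ 1  ≥
ψ = 0, χ = 1/2 ↦ 1/2  <
ψ = 0, χ = 1 ↦ 0  <
ψ = 1/2, χ = 0 ↦ 1/2  <
ψ = 1/2, χ = 1/2 ↦ 1  ≥
ψ = 1/2, χ = 1 ↦ 1/2  <
ψ = 1, χ = 0 ↦ 0  <
ψ = 1, χ = 1/2 ↦ 1/2  <
ψ = 1, χ = 1 ↦ 1  ≥
So 3 of the 9 assignments meet the threshold.

3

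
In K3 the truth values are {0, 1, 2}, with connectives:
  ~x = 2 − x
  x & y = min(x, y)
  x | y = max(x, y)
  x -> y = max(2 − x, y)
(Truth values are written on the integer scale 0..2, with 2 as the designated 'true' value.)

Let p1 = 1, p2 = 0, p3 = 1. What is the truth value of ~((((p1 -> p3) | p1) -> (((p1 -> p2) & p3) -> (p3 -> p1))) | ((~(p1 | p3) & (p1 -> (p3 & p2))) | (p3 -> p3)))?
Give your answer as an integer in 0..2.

p1 -> p3 = 1 -> 1 = 1
(p1 -> p3) | p1 = 1 | 1 = 1
p1 -> p2 = 1 -> 0 = 1
(p1 -> p2) & p3 = 1 & 1 = 1
p3 -> p1 = 1 -> 1 = 1
((p1 -> p2) & p3) -> (p3 -> p1) = 1 -> 1 = 1
((p1 -> p3) | p1) -> (((p1 -> p2) & p3) -> (p3 -> p1)) = 1 -> 1 = 1
p1 | p3 = 1 | 1 = 1
~(p1 | p3) = ~1 = 1
p3 & p2 = 1 & 0 = 0
p1 -> (p3 & p2) = 1 -> 0 = 1
~(p1 | p3) & (p1 -> (p3 & p2)) = 1 & 1 = 1
p3 -> p3 = 1 -> 1 = 1
(~(p1 | p3) & (p1 -> (p3 & p2))) | (p3 -> p3) = 1 | 1 = 1
(((p1 -> p3) | p1) -> (((p1 -> p2) & p3) -> (p3 -> p1))) | ((~(p1 | p3) & (p1 -> (p3 & p2))) | (p3 -> p3)) = 1 | 1 = 1
~((((p1 -> p3) | p1) -> (((p1 -> p2) & p3) -> (p3 -> p1))) | ((~(p1 | p3) & (p1 -> (p3 & p2))) | (p3 -> p3))) = ~1 = 1

1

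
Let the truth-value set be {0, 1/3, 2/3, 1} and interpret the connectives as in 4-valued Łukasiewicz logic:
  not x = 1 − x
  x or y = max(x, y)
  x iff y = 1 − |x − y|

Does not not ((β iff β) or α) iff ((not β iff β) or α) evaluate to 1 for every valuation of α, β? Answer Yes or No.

Counterexample: take α = 0, β = 0.
β iff β = 0 iff 0 = 1
(β iff β) or α = 1 or 0 = 1
not ((β iff β) or α) = not 1 = 0
not not ((β iff β) or α) = not 0 = 1
not β = not 0 = 1
not β iff β = 1 iff 0 = 0
(not β iff β) or α = 0 or 0 = 0
not not ((β iff β) or α) iff ((not β iff β) or α) = 1 iff 0 = 0
This gives 0 ≠ 1.

No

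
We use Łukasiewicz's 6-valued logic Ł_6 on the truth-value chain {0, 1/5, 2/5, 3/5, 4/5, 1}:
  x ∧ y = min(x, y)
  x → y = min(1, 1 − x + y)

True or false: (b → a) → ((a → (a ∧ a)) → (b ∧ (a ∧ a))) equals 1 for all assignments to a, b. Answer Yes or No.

Counterexample: take a = 0, b = 0.
b → a = 0 → 0 = 1
a ∧ a = 0 ∧ 0 = 0
a → (a ∧ a) = 0 → 0 = 1
a ∧ a = 0 ∧ 0 = 0
b ∧ (a ∧ a) = 0 ∧ 0 = 0
(a → (a ∧ a)) → (b ∧ (a ∧ a)) = 1 → 0 = 0
(b → a) → ((a → (a ∧ a)) → (b ∧ (a ∧ a))) = 1 → 0 = 0
This gives 0 ≠ 1.

No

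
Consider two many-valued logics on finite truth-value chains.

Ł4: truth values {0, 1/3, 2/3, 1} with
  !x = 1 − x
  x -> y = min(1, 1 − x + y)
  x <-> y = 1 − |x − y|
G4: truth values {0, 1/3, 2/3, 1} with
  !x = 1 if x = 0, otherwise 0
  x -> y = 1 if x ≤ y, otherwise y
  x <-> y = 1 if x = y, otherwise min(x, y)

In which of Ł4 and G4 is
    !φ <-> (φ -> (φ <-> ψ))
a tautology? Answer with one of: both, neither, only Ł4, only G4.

In Ł4: at φ = 1/3, ψ = 0 the value is 2/3 — not a tautology.
In G4: at φ = 1/3, ψ = 1/3 the value is 0 — not a tautology.

neither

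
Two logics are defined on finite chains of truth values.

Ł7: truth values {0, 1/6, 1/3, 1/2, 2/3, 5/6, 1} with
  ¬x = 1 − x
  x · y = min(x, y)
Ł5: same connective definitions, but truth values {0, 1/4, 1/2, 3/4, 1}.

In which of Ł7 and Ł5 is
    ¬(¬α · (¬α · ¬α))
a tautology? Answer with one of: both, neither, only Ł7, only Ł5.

neither

In Ł7: at α = 0 the value is 0 — not a tautology.
In Ł5: at α = 0 the value is 0 — not a tautology.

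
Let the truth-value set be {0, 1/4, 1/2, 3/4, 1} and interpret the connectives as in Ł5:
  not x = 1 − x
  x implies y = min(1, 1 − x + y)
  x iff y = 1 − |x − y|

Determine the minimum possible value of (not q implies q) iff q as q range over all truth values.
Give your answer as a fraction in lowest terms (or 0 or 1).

1/2

Take q = 1/2:
not q = not 1/2 = 1/2
not q implies q = 1/2 implies 1/2 = 1
(not q implies q) iff q = 1 iff 1/2 = 1/2
No assignment yields a value below 1/2, so this is the minimum.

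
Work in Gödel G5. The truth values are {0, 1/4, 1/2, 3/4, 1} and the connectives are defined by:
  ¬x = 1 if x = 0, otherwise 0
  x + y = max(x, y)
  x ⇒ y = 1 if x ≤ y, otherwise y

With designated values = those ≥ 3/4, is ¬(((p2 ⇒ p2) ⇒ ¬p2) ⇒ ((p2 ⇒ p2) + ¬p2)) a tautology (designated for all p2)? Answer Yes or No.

Counterexample: take p2 = 0.
p2 ⇒ p2 = 0 ⇒ 0 = 1
¬p2 = ¬0 = 1
(p2 ⇒ p2) ⇒ ¬p2 = 1 ⇒ 1 = 1
p2 ⇒ p2 = 0 ⇒ 0 = 1
¬p2 = ¬0 = 1
(p2 ⇒ p2) + ¬p2 = 1 + 1 = 1
((p2 ⇒ p2) ⇒ ¬p2) ⇒ ((p2 ⇒ p2) + ¬p2) = 1 ⇒ 1 = 1
¬(((p2 ⇒ p2) ⇒ ¬p2) ⇒ ((p2 ⇒ p2) + ¬p2)) = ¬1 = 0
This gives 0, which is below 3/4.

No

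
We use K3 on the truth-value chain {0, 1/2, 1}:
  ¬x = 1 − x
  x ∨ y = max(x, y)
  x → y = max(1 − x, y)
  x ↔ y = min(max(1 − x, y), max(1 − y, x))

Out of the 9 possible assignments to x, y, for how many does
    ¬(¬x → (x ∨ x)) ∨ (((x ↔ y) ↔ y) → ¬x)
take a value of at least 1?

3

x = 0, y = 0 ↦ 1  ≥
x = 0, y = 1/2 ↦ 1  ≥
x = 0, y = 1 ↦ 1  ≥
x = 1/2, y = 0 ↦ 1/2  <
x = 1/2, y = 1/2 ↦ 1/2  <
x = 1/2, y = 1 ↦ 1/2  <
x = 1, y = 0 ↦ 0  <
x = 1, y = 1/2 ↦ 1/2  <
x = 1, y = 1 ↦ 0  <
So 3 of the 9 assignments meet the threshold.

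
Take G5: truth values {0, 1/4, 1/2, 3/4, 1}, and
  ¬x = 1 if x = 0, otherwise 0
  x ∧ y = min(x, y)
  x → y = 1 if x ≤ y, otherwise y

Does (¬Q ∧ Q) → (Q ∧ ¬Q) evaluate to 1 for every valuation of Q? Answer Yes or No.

Yes

Q = 0 ↦ 1
Q = 1/4 ↦ 1
Q = 1/2 ↦ 1
Q = 3/4 ↦ 1
Q = 1 ↦ 1
Every assignment gives a value ≥ 1.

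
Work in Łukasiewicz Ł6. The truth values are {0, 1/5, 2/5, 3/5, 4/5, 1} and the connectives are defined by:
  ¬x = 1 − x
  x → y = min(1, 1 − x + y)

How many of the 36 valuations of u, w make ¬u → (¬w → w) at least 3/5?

32

value 1: 27 assignments (counts)
value 4/5: 3 assignments (counts)
value 3/5: 2 assignments (counts)
value 2/5: 2 assignments
value 1/5: 1 assignment
value 0: 1 assignment
So 32 of the 36 assignments meet the threshold.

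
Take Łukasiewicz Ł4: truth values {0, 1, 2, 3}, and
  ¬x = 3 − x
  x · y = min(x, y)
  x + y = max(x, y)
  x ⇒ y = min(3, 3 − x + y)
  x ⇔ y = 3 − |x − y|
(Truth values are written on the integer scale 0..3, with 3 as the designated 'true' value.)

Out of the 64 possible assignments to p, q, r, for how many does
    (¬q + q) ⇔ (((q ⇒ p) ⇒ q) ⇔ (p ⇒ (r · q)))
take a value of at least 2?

value 3: 28 assignments (counts)
value 2: 25 assignments (counts)
value 1: 6 assignments
value 0: 5 assignments
So 53 of the 64 assignments meet the threshold.

53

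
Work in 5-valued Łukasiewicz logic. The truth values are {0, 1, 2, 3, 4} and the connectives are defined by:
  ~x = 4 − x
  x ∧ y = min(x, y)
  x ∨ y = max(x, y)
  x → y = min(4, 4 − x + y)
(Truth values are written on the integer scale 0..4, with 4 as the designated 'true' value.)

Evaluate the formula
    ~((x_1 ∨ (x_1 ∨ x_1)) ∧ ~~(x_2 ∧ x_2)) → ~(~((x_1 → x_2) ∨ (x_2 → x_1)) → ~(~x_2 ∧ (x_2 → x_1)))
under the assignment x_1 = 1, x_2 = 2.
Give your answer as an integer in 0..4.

x_1 ∨ x_1 = 1 ∨ 1 = 1
x_1 ∨ (x_1 ∨ x_1) = 1 ∨ 1 = 1
x_2 ∧ x_2 = 2 ∧ 2 = 2
~(x_2 ∧ x_2) = ~2 = 2
~~(x_2 ∧ x_2) = ~2 = 2
(x_1 ∨ (x_1 ∨ x_1)) ∧ ~~(x_2 ∧ x_2) = 1 ∧ 2 = 1
~((x_1 ∨ (x_1 ∨ x_1)) ∧ ~~(x_2 ∧ x_2)) = ~1 = 3
x_1 → x_2 = 1 → 2 = 4
x_2 → x_1 = 2 → 1 = 3
(x_1 → x_2) ∨ (x_2 → x_1) = 4 ∨ 3 = 4
~((x_1 → x_2) ∨ (x_2 → x_1)) = ~4 = 0
~x_2 = ~2 = 2
x_2 → x_1 = 2 → 1 = 3
~x_2 ∧ (x_2 → x_1) = 2 ∧ 3 = 2
~(~x_2 ∧ (x_2 → x_1)) = ~2 = 2
~((x_1 → x_2) ∨ (x_2 → x_1)) → ~(~x_2 ∧ (x_2 → x_1)) = 0 → 2 = 4
~(~((x_1 → x_2) ∨ (x_2 → x_1)) → ~(~x_2 ∧ (x_2 → x_1))) = ~4 = 0
~((x_1 ∨ (x_1 ∨ x_1)) ∧ ~~(x_2 ∧ x_2)) → ~(~((x_1 → x_2) ∨ (x_2 → x_1)) → ~(~x_2 ∧ (x_2 → x_1))) = 3 → 0 = 1

1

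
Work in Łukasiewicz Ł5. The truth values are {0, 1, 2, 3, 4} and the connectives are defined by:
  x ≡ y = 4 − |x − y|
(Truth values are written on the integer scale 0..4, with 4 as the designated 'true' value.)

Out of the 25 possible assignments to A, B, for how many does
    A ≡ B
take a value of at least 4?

5

value 4: 5 assignments (counts)
value 3: 8 assignments
value 2: 6 assignments
value 1: 4 assignments
value 0: 2 assignments
So 5 of the 25 assignments meet the threshold.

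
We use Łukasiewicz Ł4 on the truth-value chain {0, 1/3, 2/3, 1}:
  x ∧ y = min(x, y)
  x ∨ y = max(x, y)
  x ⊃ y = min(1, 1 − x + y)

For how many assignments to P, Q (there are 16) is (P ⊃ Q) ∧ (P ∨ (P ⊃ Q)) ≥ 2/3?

P = 0, Q = 0 ↦ 1  ≥
P = 0, Q = 1/3 ↦ 1  ≥
P = 0, Q = 2/3 ↦ 1  ≥
P = 0, Q = 1 ↦ 1  ≥
P = 1/3, Q = 0 ↦ 2/3  ≥
P = 1/3, Q = 1/3 ↦ 1  ≥
P = 1/3, Q = 2/3 ↦ 1  ≥
P = 1/3, Q = 1 ↦ 1  ≥
P = 2/3, Q = 0 ↦ 1/3  <
P = 2/3, Q = 1/3 ↦ 2/3  ≥
P = 2/3, Q = 2/3 ↦ 1  ≥
P = 2/3, Q = 1 ↦ 1  ≥
P = 1, Q = 0 ↦ 0  <
P = 1, Q = 1/3 ↦ 1/3  <
P = 1, Q = 2/3 ↦ 2/3  ≥
P = 1, Q = 1 ↦ 1  ≥
So 13 of the 16 assignments meet the threshold.

13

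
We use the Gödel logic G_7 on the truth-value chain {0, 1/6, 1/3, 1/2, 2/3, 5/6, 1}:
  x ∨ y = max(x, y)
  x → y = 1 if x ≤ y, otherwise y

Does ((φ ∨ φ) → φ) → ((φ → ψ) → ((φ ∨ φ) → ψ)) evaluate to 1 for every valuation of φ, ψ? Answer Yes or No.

Yes

At φ = 1/6, ψ = 0, for instance:
φ ∨ φ = 1/6 ∨ 1/6 = 1/6
(φ ∨ φ) → φ = 1/6 → 1/6 = 1
φ → ψ = 1/6 → 0 = 0
(φ ∨ φ) → ψ = 1/6 → 0 = 0
(φ → ψ) → ((φ ∨ φ) → ψ) = 0 → 0 = 1
((φ ∨ φ) → φ) → ((φ → ψ) → ((φ ∨ φ) → ψ)) = 1 → 1 = 1
and checking the remaining 48 assignments likewise gives ≥ 1 in every case.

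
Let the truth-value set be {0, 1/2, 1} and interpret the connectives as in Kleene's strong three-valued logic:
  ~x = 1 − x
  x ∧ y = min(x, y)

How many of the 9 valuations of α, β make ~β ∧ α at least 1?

α = 0, β = 0 ↦ 0  <
α = 0, β = 1/2 ↦ 0  <
α = 0, β = 1 ↦ 0  <
α = 1/2, β = 0 ↦ 1/2  <
α = 1/2, β = 1/2 ↦ 1/2  <
α = 1/2, β = 1 ↦ 0  <
α = 1, β = 0 ↦ 1  ≥
α = 1, β = 1/2 ↦ 1/2  <
α = 1, β = 1 ↦ 0  <
So 1 of the 9 assignments meets the threshold.

1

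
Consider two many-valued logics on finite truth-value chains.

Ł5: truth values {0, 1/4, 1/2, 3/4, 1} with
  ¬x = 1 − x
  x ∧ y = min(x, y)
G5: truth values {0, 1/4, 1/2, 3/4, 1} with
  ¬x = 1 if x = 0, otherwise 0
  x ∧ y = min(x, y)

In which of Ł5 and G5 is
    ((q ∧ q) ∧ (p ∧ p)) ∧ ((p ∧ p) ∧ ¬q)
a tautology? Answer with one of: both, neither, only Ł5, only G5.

neither

In Ł5: at p = 0, q = 0 the value is 0 — not a tautology.
In G5: at p = 0, q = 0 the value is 0 — not a tautology.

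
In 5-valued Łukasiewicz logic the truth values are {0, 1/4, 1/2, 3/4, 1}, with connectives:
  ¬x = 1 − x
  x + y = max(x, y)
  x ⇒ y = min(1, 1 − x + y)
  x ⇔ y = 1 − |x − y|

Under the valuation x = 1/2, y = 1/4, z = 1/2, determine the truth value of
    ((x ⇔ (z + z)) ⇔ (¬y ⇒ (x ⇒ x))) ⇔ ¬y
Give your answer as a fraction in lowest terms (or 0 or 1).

3/4

z + z = 1/2 + 1/2 = 1/2
x ⇔ (z + z) = 1/2 ⇔ 1/2 = 1
¬y = ¬1/4 = 3/4
x ⇒ x = 1/2 ⇒ 1/2 = 1
¬y ⇒ (x ⇒ x) = 3/4 ⇒ 1 = 1
(x ⇔ (z + z)) ⇔ (¬y ⇒ (x ⇒ x)) = 1 ⇔ 1 = 1
¬y = ¬1/4 = 3/4
((x ⇔ (z + z)) ⇔ (¬y ⇒ (x ⇒ x))) ⇔ ¬y = 1 ⇔ 3/4 = 3/4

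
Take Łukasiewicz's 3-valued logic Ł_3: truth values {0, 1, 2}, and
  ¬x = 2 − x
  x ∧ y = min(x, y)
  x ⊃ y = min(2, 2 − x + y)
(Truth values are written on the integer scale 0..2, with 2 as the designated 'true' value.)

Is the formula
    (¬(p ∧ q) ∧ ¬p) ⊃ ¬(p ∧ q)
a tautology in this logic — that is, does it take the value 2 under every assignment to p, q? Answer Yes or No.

p = 0, q = 0 ↦ 2
p = 0, q = 1 ↦ 2
p = 0, q = 2 ↦ 2
p = 1, q = 0 ↦ 2
p = 1, q = 1 ↦ 2
p = 1, q = 2 ↦ 2
p = 2, q = 0 ↦ 2
p = 2, q = 1 ↦ 2
p = 2, q = 2 ↦ 2
Every assignment gives a value ≥ 2.

Yes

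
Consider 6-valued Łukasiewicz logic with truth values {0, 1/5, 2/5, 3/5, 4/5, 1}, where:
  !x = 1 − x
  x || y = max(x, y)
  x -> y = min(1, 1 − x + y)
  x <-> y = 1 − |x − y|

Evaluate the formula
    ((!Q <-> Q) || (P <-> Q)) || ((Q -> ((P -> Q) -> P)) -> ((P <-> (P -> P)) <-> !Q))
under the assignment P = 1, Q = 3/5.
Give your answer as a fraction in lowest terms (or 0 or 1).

4/5

!Q = !3/5 = 2/5
!Q <-> Q = 2/5 <-> 3/5 = 4/5
P <-> Q = 1 <-> 3/5 = 3/5
(!Q <-> Q) || (P <-> Q) = 4/5 || 3/5 = 4/5
P -> Q = 1 -> 3/5 = 3/5
(P -> Q) -> P = 3/5 -> 1 = 1
Q -> ((P -> Q) -> P) = 3/5 -> 1 = 1
P -> P = 1 -> 1 = 1
P <-> (P -> P) = 1 <-> 1 = 1
!Q = !3/5 = 2/5
(P <-> (P -> P)) <-> !Q = 1 <-> 2/5 = 2/5
(Q -> ((P -> Q) -> P)) -> ((P <-> (P -> P)) <-> !Q) = 1 -> 2/5 = 2/5
((!Q <-> Q) || (P <-> Q)) || ((Q -> ((P -> Q) -> P)) -> ((P <-> (P -> P)) <-> !Q)) = 4/5 || 2/5 = 4/5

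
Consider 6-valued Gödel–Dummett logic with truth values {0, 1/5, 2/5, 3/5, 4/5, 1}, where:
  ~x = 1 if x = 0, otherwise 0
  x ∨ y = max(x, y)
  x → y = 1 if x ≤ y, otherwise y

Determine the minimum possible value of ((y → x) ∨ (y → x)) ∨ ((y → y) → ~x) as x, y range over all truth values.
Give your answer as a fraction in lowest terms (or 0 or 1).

1/5

Take x = 1/5, y = 2/5:
y → x = 2/5 → 1/5 = 1/5
y → x = 2/5 → 1/5 = 1/5
(y → x) ∨ (y → x) = 1/5 ∨ 1/5 = 1/5
y → y = 2/5 → 2/5 = 1
~x = ~1/5 = 0
(y → y) → ~x = 1 → 0 = 0
((y → x) ∨ (y → x)) ∨ ((y → y) → ~x) = 1/5 ∨ 0 = 1/5
No assignment yields a value below 1/5, so this is the minimum.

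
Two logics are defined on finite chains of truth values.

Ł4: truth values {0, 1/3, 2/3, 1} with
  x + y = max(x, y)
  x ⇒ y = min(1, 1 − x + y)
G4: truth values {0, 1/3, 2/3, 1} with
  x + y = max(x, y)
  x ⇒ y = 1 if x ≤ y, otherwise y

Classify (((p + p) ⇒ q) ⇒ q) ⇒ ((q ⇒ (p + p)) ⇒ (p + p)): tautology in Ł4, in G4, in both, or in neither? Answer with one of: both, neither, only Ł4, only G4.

only Ł4

In Ł4: every assignment gives 1 — tautology.
In G4: at p = 1/3, q = 0 the value is 1/3 — not a tautology.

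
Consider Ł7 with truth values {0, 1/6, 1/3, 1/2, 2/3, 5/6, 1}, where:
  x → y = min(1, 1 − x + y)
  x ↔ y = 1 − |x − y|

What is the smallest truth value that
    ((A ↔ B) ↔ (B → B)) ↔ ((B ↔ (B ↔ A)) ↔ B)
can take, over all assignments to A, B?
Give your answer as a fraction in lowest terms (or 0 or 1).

Take A = 0, B = 2/3:
A ↔ B = 0 ↔ 2/3 = 1/3
B → B = 2/3 → 2/3 = 1
(A ↔ B) ↔ (B → B) = 1/3 ↔ 1 = 1/3
B ↔ A = 2/3 ↔ 0 = 1/3
B ↔ (B ↔ A) = 2/3 ↔ 1/3 = 2/3
(B ↔ (B ↔ A)) ↔ B = 2/3 ↔ 2/3 = 1
((A ↔ B) ↔ (B → B)) ↔ ((B ↔ (B ↔ A)) ↔ B) = 1/3 ↔ 1 = 1/3
No assignment yields a value below 1/3, so this is the minimum.

1/3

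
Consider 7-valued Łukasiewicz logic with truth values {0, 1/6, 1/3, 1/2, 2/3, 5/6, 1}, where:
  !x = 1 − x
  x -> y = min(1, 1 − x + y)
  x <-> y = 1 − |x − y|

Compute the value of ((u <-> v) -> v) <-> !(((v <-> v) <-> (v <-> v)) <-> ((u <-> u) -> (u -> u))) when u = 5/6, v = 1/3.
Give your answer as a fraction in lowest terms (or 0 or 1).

u <-> v = 5/6 <-> 1/3 = 1/2
(u <-> v) -> v = 1/2 -> 1/3 = 5/6
v <-> v = 1/3 <-> 1/3 = 1
v <-> v = 1/3 <-> 1/3 = 1
(v <-> v) <-> (v <-> v) = 1 <-> 1 = 1
u <-> u = 5/6 <-> 5/6 = 1
u -> u = 5/6 -> 5/6 = 1
(u <-> u) -> (u -> u) = 1 -> 1 = 1
((v <-> v) <-> (v <-> v)) <-> ((u <-> u) -> (u -> u)) = 1 <-> 1 = 1
!(((v <-> v) <-> (v <-> v)) <-> ((u <-> u) -> (u -> u))) = !1 = 0
((u <-> v) -> v) <-> !(((v <-> v) <-> (v <-> v)) <-> ((u <-> u) -> (u -> u))) = 5/6 <-> 0 = 1/6

1/6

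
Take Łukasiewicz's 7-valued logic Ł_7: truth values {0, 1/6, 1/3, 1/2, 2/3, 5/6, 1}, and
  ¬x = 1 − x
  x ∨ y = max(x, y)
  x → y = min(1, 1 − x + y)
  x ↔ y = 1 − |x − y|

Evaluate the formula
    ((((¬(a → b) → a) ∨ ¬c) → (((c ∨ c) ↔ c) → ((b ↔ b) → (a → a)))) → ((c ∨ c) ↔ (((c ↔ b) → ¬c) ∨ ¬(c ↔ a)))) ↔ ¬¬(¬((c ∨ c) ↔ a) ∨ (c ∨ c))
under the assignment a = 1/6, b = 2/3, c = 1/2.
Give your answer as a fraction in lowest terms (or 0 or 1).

a → b = 1/6 → 2/3 = 1
¬(a → b) = ¬1 = 0
¬(a → b) → a = 0 → 1/6 = 1
¬c = ¬1/2 = 1/2
(¬(a → b) → a) ∨ ¬c = 1 ∨ 1/2 = 1
c ∨ c = 1/2 ∨ 1/2 = 1/2
(c ∨ c) ↔ c = 1/2 ↔ 1/2 = 1
b ↔ b = 2/3 ↔ 2/3 = 1
a → a = 1/6 → 1/6 = 1
(b ↔ b) → (a → a) = 1 → 1 = 1
((c ∨ c) ↔ c) → ((b ↔ b) → (a → a)) = 1 → 1 = 1
((¬(a → b) → a) ∨ ¬c) → (((c ∨ c) ↔ c) → ((b ↔ b) → (a → a))) = 1 → 1 = 1
c ∨ c = 1/2 ∨ 1/2 = 1/2
c ↔ b = 1/2 ↔ 2/3 = 5/6
¬c = ¬1/2 = 1/2
(c ↔ b) → ¬c = 5/6 → 1/2 = 2/3
c ↔ a = 1/2 ↔ 1/6 = 2/3
¬(c ↔ a) = ¬2/3 = 1/3
((c ↔ b) → ¬c) ∨ ¬(c ↔ a) = 2/3 ∨ 1/3 = 2/3
(c ∨ c) ↔ (((c ↔ b) → ¬c) ∨ ¬(c ↔ a)) = 1/2 ↔ 2/3 = 5/6
(((¬(a → b) → a) ∨ ¬c) → (((c ∨ c) ↔ c) → ((b ↔ b) → (a → a)))) → ((c ∨ c) ↔ (((c ↔ b) → ¬c) ∨ ¬(c ↔ a))) = 1 → 5/6 = 5/6
c ∨ c = 1/2 ∨ 1/2 = 1/2
(c ∨ c) ↔ a = 1/2 ↔ 1/6 = 2/3
¬((c ∨ c) ↔ a) = ¬2/3 = 1/3
c ∨ c = 1/2 ∨ 1/2 = 1/2
¬((c ∨ c) ↔ a) ∨ (c ∨ c) = 1/3 ∨ 1/2 = 1/2
¬(¬((c ∨ c) ↔ a) ∨ (c ∨ c)) = ¬1/2 = 1/2
¬¬(¬((c ∨ c) ↔ a) ∨ (c ∨ c)) = ¬1/2 = 1/2
((((¬(a → b) → a) ∨ ¬c) → (((c ∨ c) ↔ c) → ((b ↔ b) → (a → a)))) → ((c ∨ c) ↔ (((c ↔ b) → ¬c) ∨ ¬(c ↔ a)))) ↔ ¬¬(¬((c ∨ c) ↔ a) ∨ (c ∨ c)) = 5/6 ↔ 1/2 = 2/3

2/3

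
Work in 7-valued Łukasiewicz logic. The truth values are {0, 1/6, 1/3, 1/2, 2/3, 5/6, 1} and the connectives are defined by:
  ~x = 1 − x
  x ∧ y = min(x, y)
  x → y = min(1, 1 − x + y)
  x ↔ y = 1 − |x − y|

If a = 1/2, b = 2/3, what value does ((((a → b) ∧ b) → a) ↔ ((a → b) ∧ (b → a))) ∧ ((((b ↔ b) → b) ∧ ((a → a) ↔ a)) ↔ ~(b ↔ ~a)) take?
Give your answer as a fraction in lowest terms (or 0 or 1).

a → b = 1/2 → 2/3 = 1
(a → b) ∧ b = 1 ∧ 2/3 = 2/3
((a → b) ∧ b) → a = 2/3 → 1/2 = 5/6
a → b = 1/2 → 2/3 = 1
b → a = 2/3 → 1/2 = 5/6
(a → b) ∧ (b → a) = 1 ∧ 5/6 = 5/6
(((a → b) ∧ b) → a) ↔ ((a → b) ∧ (b → a)) = 5/6 ↔ 5/6 = 1
b ↔ b = 2/3 ↔ 2/3 = 1
(b ↔ b) → b = 1 → 2/3 = 2/3
a → a = 1/2 → 1/2 = 1
(a → a) ↔ a = 1 ↔ 1/2 = 1/2
((b ↔ b) → b) ∧ ((a → a) ↔ a) = 2/3 ∧ 1/2 = 1/2
~a = ~1/2 = 1/2
b ↔ ~a = 2/3 ↔ 1/2 = 5/6
~(b ↔ ~a) = ~5/6 = 1/6
(((b ↔ b) → b) ∧ ((a → a) ↔ a)) ↔ ~(b ↔ ~a) = 1/2 ↔ 1/6 = 2/3
((((a → b) ∧ b) → a) ↔ ((a → b) ∧ (b → a))) ∧ ((((b ↔ b) → b) ∧ ((a → a) ↔ a)) ↔ ~(b ↔ ~a)) = 1 ∧ 2/3 = 2/3

2/3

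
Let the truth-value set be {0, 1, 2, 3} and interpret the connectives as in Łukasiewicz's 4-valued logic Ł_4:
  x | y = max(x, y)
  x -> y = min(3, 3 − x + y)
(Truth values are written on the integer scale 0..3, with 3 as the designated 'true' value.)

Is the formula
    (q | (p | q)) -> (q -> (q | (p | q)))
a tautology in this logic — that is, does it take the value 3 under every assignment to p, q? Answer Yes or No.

Yes

p = 0, q = 0 ↦ 3
p = 0, q = 1 ↦ 3
p = 0, q = 2 ↦ 3
p = 0, q = 3 ↦ 3
p = 1, q = 0 ↦ 3
p = 1, q = 1 ↦ 3
p = 1, q = 2 ↦ 3
p = 1, q = 3 ↦ 3
p = 2, q = 0 ↦ 3
p = 2, q = 1 ↦ 3
p = 2, q = 2 ↦ 3
p = 2, q = 3 ↦ 3
p = 3, q = 0 ↦ 3
p = 3, q = 1 ↦ 3
p = 3, q = 2 ↦ 3
p = 3, q = 3 ↦ 3
Every assignment gives a value ≥ 3.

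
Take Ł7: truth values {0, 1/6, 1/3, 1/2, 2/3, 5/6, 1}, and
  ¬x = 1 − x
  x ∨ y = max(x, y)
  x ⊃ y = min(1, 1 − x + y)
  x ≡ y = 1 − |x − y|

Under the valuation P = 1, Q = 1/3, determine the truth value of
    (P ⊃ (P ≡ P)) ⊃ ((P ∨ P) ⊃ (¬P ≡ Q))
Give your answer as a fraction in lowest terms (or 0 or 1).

P ≡ P = 1 ≡ 1 = 1
P ⊃ (P ≡ P) = 1 ⊃ 1 = 1
P ∨ P = 1 ∨ 1 = 1
¬P = ¬1 = 0
¬P ≡ Q = 0 ≡ 1/3 = 2/3
(P ∨ P) ⊃ (¬P ≡ Q) = 1 ⊃ 2/3 = 2/3
(P ⊃ (P ≡ P)) ⊃ ((P ∨ P) ⊃ (¬P ≡ Q)) = 1 ⊃ 2/3 = 2/3

2/3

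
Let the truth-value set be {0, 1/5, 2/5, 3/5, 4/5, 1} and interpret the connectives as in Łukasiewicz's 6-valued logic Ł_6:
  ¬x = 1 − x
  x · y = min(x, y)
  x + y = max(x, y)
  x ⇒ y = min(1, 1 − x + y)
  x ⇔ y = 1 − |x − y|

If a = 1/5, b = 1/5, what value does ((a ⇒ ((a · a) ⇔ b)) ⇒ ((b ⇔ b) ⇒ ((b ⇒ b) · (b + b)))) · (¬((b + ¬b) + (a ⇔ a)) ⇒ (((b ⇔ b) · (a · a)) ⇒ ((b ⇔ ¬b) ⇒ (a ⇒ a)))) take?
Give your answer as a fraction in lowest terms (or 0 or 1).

a · a = 1/5 · 1/5 = 1/5
(a · a) ⇔ b = 1/5 ⇔ 1/5 = 1
a ⇒ ((a · a) ⇔ b) = 1/5 ⇒ 1 = 1
b ⇔ b = 1/5 ⇔ 1/5 = 1
b ⇒ b = 1/5 ⇒ 1/5 = 1
b + b = 1/5 + 1/5 = 1/5
(b ⇒ b) · (b + b) = 1 · 1/5 = 1/5
(b ⇔ b) ⇒ ((b ⇒ b) · (b + b)) = 1 ⇒ 1/5 = 1/5
(a ⇒ ((a · a) ⇔ b)) ⇒ ((b ⇔ b) ⇒ ((b ⇒ b) · (b + b))) = 1 ⇒ 1/5 = 1/5
¬b = ¬1/5 = 4/5
b + ¬b = 1/5 + 4/5 = 4/5
a ⇔ a = 1/5 ⇔ 1/5 = 1
(b + ¬b) + (a ⇔ a) = 4/5 + 1 = 1
¬((b + ¬b) + (a ⇔ a)) = ¬1 = 0
b ⇔ b = 1/5 ⇔ 1/5 = 1
a · a = 1/5 · 1/5 = 1/5
(b ⇔ b) · (a · a) = 1 · 1/5 = 1/5
¬b = ¬1/5 = 4/5
b ⇔ ¬b = 1/5 ⇔ 4/5 = 2/5
a ⇒ a = 1/5 ⇒ 1/5 = 1
(b ⇔ ¬b) ⇒ (a ⇒ a) = 2/5 ⇒ 1 = 1
((b ⇔ b) · (a · a)) ⇒ ((b ⇔ ¬b) ⇒ (a ⇒ a)) = 1/5 ⇒ 1 = 1
¬((b + ¬b) + (a ⇔ a)) ⇒ (((b ⇔ b) · (a · a)) ⇒ ((b ⇔ ¬b) ⇒ (a ⇒ a))) = 0 ⇒ 1 = 1
((a ⇒ ((a · a) ⇔ b)) ⇒ ((b ⇔ b) ⇒ ((b ⇒ b) · (b + b)))) · (¬((b + ¬b) + (a ⇔ a)) ⇒ (((b ⇔ b) · (a · a)) ⇒ ((b ⇔ ¬b) ⇒ (a ⇒ a)))) = 1/5 · 1 = 1/5

1/5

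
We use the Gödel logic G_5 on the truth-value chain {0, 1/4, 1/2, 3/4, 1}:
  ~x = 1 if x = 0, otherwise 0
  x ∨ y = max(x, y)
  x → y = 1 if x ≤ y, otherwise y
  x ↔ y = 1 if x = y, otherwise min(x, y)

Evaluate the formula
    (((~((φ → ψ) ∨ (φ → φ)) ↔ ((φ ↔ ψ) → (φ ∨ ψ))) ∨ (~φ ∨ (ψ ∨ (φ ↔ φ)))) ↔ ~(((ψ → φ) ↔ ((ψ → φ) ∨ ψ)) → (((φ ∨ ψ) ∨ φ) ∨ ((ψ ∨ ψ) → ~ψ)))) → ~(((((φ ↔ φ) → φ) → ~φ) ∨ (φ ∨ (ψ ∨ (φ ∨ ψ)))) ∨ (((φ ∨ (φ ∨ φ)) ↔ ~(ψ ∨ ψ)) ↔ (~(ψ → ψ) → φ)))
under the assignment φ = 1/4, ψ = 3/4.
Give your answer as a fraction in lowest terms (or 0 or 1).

φ → ψ = 1/4 → 3/4 = 1
φ → φ = 1/4 → 1/4 = 1
(φ → ψ) ∨ (φ → φ) = 1 ∨ 1 = 1
~((φ → ψ) ∨ (φ → φ)) = ~1 = 0
φ ↔ ψ = 1/4 ↔ 3/4 = 1/4
φ ∨ ψ = 1/4 ∨ 3/4 = 3/4
(φ ↔ ψ) → (φ ∨ ψ) = 1/4 → 3/4 = 1
~((φ → ψ) ∨ (φ → φ)) ↔ ((φ ↔ ψ) → (φ ∨ ψ)) = 0 ↔ 1 = 0
~φ = ~1/4 = 0
φ ↔ φ = 1/4 ↔ 1/4 = 1
ψ ∨ (φ ↔ φ) = 3/4 ∨ 1 = 1
~φ ∨ (ψ ∨ (φ ↔ φ)) = 0 ∨ 1 = 1
(~((φ → ψ) ∨ (φ → φ)) ↔ ((φ ↔ ψ) → (φ ∨ ψ))) ∨ (~φ ∨ (ψ ∨ (φ ↔ φ))) = 0 ∨ 1 = 1
ψ → φ = 3/4 → 1/4 = 1/4
ψ → φ = 3/4 → 1/4 = 1/4
(ψ → φ) ∨ ψ = 1/4 ∨ 3/4 = 3/4
(ψ → φ) ↔ ((ψ → φ) ∨ ψ) = 1/4 ↔ 3/4 = 1/4
φ ∨ ψ = 1/4 ∨ 3/4 = 3/4
(φ ∨ ψ) ∨ φ = 3/4 ∨ 1/4 = 3/4
ψ ∨ ψ = 3/4 ∨ 3/4 = 3/4
~ψ = ~3/4 = 0
(ψ ∨ ψ) → ~ψ = 3/4 → 0 = 0
((φ ∨ ψ) ∨ φ) ∨ ((ψ ∨ ψ) → ~ψ) = 3/4 ∨ 0 = 3/4
((ψ → φ) ↔ ((ψ → φ) ∨ ψ)) → (((φ ∨ ψ) ∨ φ) ∨ ((ψ ∨ ψ) → ~ψ)) = 1/4 → 3/4 = 1
~(((ψ → φ) ↔ ((ψ → φ) ∨ ψ)) → (((φ ∨ ψ) ∨ φ) ∨ ((ψ ∨ ψ) → ~ψ))) = ~1 = 0
((~((φ → ψ) ∨ (φ → φ)) ↔ ((φ ↔ ψ) → (φ ∨ ψ))) ∨ (~φ ∨ (ψ ∨ (φ ↔ φ)))) ↔ ~(((ψ → φ) ↔ ((ψ → φ) ∨ ψ)) → (((φ ∨ ψ) ∨ φ) ∨ ((ψ ∨ ψ) → ~ψ))) = 1 ↔ 0 = 0
φ ↔ φ = 1/4 ↔ 1/4 = 1
(φ ↔ φ) → φ = 1 → 1/4 = 1/4
~φ = ~1/4 = 0
((φ ↔ φ) → φ) → ~φ = 1/4 → 0 = 0
φ ∨ ψ = 1/4 ∨ 3/4 = 3/4
ψ ∨ (φ ∨ ψ) = 3/4 ∨ 3/4 = 3/4
φ ∨ (ψ ∨ (φ ∨ ψ)) = 1/4 ∨ 3/4 = 3/4
(((φ ↔ φ) → φ) → ~φ) ∨ (φ ∨ (ψ ∨ (φ ∨ ψ))) = 0 ∨ 3/4 = 3/4
φ ∨ φ = 1/4 ∨ 1/4 = 1/4
φ ∨ (φ ∨ φ) = 1/4 ∨ 1/4 = 1/4
ψ ∨ ψ = 3/4 ∨ 3/4 = 3/4
~(ψ ∨ ψ) = ~3/4 = 0
(φ ∨ (φ ∨ φ)) ↔ ~(ψ ∨ ψ) = 1/4 ↔ 0 = 0
ψ → ψ = 3/4 → 3/4 = 1
~(ψ → ψ) = ~1 = 0
~(ψ → ψ) → φ = 0 → 1/4 = 1
((φ ∨ (φ ∨ φ)) ↔ ~(ψ ∨ ψ)) ↔ (~(ψ → ψ) → φ) = 0 ↔ 1 = 0
((((φ ↔ φ) → φ) → ~φ) ∨ (φ ∨ (ψ ∨ (φ ∨ ψ)))) ∨ (((φ ∨ (φ ∨ φ)) ↔ ~(ψ ∨ ψ)) ↔ (~(ψ → ψ) → φ)) = 3/4 ∨ 0 = 3/4
~(((((φ ↔ φ) → φ) → ~φ) ∨ (φ ∨ (ψ ∨ (φ ∨ ψ)))) ∨ (((φ ∨ (φ ∨ φ)) ↔ ~(ψ ∨ ψ)) ↔ (~(ψ → ψ) → φ))) = ~3/4 = 0
(((~((φ → ψ) ∨ (φ → φ)) ↔ ((φ ↔ ψ) → (φ ∨ ψ))) ∨ (~φ ∨ (ψ ∨ (φ ↔ φ)))) ↔ ~(((ψ → φ) ↔ ((ψ → φ) ∨ ψ)) → (((φ ∨ ψ) ∨ φ) ∨ ((ψ ∨ ψ) → ~ψ)))) → ~(((((φ ↔ φ) → φ) → ~φ) ∨ (φ ∨ (ψ ∨ (φ ∨ ψ)))) ∨ (((φ ∨ (φ ∨ φ)) ↔ ~(ψ ∨ ψ)) ↔ (~(ψ → ψ) → φ))) = 0 → 0 = 1

1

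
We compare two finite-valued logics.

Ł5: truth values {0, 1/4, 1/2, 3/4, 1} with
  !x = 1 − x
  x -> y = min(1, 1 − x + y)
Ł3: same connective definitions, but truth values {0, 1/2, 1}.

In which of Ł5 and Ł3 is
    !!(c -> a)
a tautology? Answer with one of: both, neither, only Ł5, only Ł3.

neither

In Ł5: at a = 0, c = 1/4 the value is 3/4 — not a tautology.
In Ł3: at a = 0, c = 1/2 the value is 1/2 — not a tautology.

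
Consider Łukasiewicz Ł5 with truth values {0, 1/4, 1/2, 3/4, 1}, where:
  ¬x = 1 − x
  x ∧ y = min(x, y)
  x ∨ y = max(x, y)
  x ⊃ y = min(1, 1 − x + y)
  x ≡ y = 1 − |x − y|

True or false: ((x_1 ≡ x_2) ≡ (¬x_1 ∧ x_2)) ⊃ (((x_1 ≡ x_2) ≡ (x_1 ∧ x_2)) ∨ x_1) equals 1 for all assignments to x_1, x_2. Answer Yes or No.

No

Counterexample: take x_1 = 0, x_2 = 1/4.
x_1 ≡ x_2 = 0 ≡ 1/4 = 3/4
¬x_1 = ¬0 = 1
¬x_1 ∧ x_2 = 1 ∧ 1/4 = 1/4
(x_1 ≡ x_2) ≡ (¬x_1 ∧ x_2) = 3/4 ≡ 1/4 = 1/2
x_1 ≡ x_2 = 0 ≡ 1/4 = 3/4
x_1 ∧ x_2 = 0 ∧ 1/4 = 0
(x_1 ≡ x_2) ≡ (x_1 ∧ x_2) = 3/4 ≡ 0 = 1/4
((x_1 ≡ x_2) ≡ (x_1 ∧ x_2)) ∨ x_1 = 1/4 ∨ 0 = 1/4
((x_1 ≡ x_2) ≡ (¬x_1 ∧ x_2)) ⊃ (((x_1 ≡ x_2) ≡ (x_1 ∧ x_2)) ∨ x_1) = 1/2 ⊃ 1/4 = 3/4
This gives 3/4 ≠ 1.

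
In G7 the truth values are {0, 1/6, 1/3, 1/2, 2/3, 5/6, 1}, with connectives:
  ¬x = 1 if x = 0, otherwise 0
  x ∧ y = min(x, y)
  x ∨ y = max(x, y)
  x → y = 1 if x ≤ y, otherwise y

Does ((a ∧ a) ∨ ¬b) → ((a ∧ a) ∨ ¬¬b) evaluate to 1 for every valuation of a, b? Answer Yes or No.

No

Counterexample: take a = 0, b = 0.
a ∧ a = 0 ∧ 0 = 0
¬b = ¬0 = 1
(a ∧ a) ∨ ¬b = 0 ∨ 1 = 1
a ∧ a = 0 ∧ 0 = 0
¬b = ¬0 = 1
¬¬b = ¬1 = 0
(a ∧ a) ∨ ¬¬b = 0 ∨ 0 = 0
((a ∧ a) ∨ ¬b) → ((a ∧ a) ∨ ¬¬b) = 1 → 0 = 0
This gives 0 ≠ 1.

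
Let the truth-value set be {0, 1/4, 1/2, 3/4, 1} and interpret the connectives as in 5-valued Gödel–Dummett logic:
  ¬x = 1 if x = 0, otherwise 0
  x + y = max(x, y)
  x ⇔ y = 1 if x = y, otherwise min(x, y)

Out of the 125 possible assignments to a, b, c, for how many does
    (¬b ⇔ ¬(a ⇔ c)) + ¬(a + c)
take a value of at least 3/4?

77

value 1: 77 assignments (counts)
value 0: 48 assignments
So 77 of the 125 assignments meet the threshold.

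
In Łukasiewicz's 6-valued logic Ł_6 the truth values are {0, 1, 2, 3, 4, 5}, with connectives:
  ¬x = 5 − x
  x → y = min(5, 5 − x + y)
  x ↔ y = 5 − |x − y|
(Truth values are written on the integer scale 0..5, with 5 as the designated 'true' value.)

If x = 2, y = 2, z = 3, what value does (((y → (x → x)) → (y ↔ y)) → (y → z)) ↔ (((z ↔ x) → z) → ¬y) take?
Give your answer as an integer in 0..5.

4

x → x = 2 → 2 = 5
y → (x → x) = 2 → 5 = 5
y ↔ y = 2 ↔ 2 = 5
(y → (x → x)) → (y ↔ y) = 5 → 5 = 5
y → z = 2 → 3 = 5
((y → (x → x)) → (y ↔ y)) → (y → z) = 5 → 5 = 5
z ↔ x = 3 ↔ 2 = 4
(z ↔ x) → z = 4 → 3 = 4
¬y = ¬2 = 3
((z ↔ x) → z) → ¬y = 4 → 3 = 4
(((y → (x → x)) → (y ↔ y)) → (y → z)) ↔ (((z ↔ x) → z) → ¬y) = 5 ↔ 4 = 4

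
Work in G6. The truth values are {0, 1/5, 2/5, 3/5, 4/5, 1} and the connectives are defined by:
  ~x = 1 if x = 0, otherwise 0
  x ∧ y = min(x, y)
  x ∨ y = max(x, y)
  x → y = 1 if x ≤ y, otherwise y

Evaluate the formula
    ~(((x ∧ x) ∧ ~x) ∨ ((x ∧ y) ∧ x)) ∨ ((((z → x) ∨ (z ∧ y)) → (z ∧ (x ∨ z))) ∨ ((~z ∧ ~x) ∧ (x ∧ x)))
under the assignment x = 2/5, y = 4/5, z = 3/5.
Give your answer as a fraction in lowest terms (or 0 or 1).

x ∧ x = 2/5 ∧ 2/5 = 2/5
~x = ~2/5 = 0
(x ∧ x) ∧ ~x = 2/5 ∧ 0 = 0
x ∧ y = 2/5 ∧ 4/5 = 2/5
(x ∧ y) ∧ x = 2/5 ∧ 2/5 = 2/5
((x ∧ x) ∧ ~x) ∨ ((x ∧ y) ∧ x) = 0 ∨ 2/5 = 2/5
~(((x ∧ x) ∧ ~x) ∨ ((x ∧ y) ∧ x)) = ~2/5 = 0
z → x = 3/5 → 2/5 = 2/5
z ∧ y = 3/5 ∧ 4/5 = 3/5
(z → x) ∨ (z ∧ y) = 2/5 ∨ 3/5 = 3/5
x ∨ z = 2/5 ∨ 3/5 = 3/5
z ∧ (x ∨ z) = 3/5 ∧ 3/5 = 3/5
((z → x) ∨ (z ∧ y)) → (z ∧ (x ∨ z)) = 3/5 → 3/5 = 1
~z = ~3/5 = 0
~x = ~2/5 = 0
~z ∧ ~x = 0 ∧ 0 = 0
x ∧ x = 2/5 ∧ 2/5 = 2/5
(~z ∧ ~x) ∧ (x ∧ x) = 0 ∧ 2/5 = 0
(((z → x) ∨ (z ∧ y)) → (z ∧ (x ∨ z))) ∨ ((~z ∧ ~x) ∧ (x ∧ x)) = 1 ∨ 0 = 1
~(((x ∧ x) ∧ ~x) ∨ ((x ∧ y) ∧ x)) ∨ ((((z → x) ∨ (z ∧ y)) → (z ∧ (x ∨ z))) ∨ ((~z ∧ ~x) ∧ (x ∧ x))) = 0 ∨ 1 = 1

1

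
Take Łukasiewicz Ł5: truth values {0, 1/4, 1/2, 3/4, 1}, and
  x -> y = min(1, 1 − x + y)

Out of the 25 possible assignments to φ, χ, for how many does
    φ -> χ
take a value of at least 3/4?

value 1: 15 assignments (counts)
value 3/4: 4 assignments (counts)
value 1/2: 3 assignments
value 1/4: 2 assignments
value 0: 1 assignment
So 19 of the 25 assignments meet the threshold.

19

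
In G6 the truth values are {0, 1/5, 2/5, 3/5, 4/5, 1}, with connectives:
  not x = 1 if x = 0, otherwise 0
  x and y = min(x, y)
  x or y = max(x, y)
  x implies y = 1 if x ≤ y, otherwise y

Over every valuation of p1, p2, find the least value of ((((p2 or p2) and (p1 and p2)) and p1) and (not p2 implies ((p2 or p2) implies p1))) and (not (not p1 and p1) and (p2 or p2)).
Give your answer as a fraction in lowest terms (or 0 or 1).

Take p1 = 0, p2 = 0:
p2 or p2 = 0 or 0 = 0
p1 and p2 = 0 and 0 = 0
(p2 or p2) and (p1 and p2) = 0 and 0 = 0
((p2 or p2) and (p1 and p2)) and p1 = 0 and 0 = 0
not p2 = not 0 = 1
p2 or p2 = 0 or 0 = 0
(p2 or p2) implies p1 = 0 implies 0 = 1
not p2 implies ((p2 or p2) implies p1) = 1 implies 1 = 1
(((p2 or p2) and (p1 and p2)) and p1) and (not p2 implies ((p2 or p2) implies p1)) = 0 and 1 = 0
not p1 = not 0 = 1
not p1 and p1 = 1 and 0 = 0
not (not p1 and p1) = not 0 = 1
p2 or p2 = 0 or 0 = 0
not (not p1 and p1) and (p2 or p2) = 1 and 0 = 0
((((p2 or p2) and (p1 and p2)) and p1) and (not p2 implies ((p2 or p2) implies p1))) and (not (not p1 and p1) and (p2 or p2)) = 0 and 0 = 0
No assignment yields a value below 0, so this is the minimum.

0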